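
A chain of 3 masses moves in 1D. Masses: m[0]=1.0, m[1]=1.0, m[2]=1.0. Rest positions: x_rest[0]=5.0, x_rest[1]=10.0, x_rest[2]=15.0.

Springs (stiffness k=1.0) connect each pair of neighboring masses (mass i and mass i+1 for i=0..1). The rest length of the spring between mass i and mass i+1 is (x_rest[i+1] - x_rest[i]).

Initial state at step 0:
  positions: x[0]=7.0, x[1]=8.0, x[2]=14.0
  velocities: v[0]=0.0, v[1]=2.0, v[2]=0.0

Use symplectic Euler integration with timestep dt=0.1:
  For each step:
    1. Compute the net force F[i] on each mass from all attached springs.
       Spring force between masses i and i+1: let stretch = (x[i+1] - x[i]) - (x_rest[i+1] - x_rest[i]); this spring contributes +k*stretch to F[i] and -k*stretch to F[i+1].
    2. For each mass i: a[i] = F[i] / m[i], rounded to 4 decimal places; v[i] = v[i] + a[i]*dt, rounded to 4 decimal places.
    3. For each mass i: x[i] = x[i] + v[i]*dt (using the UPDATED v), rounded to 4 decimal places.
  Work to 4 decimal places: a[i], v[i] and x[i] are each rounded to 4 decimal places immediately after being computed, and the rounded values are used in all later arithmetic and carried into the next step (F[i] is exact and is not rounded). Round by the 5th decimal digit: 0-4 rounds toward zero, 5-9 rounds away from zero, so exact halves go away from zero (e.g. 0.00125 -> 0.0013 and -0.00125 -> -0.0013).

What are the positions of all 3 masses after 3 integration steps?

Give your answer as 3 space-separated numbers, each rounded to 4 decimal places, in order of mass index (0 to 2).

Step 0: x=[7.0000 8.0000 14.0000] v=[0.0000 2.0000 0.0000]
Step 1: x=[6.9600 8.2500 13.9900] v=[-0.4000 2.5000 -0.1000]
Step 2: x=[6.8829 8.5445 13.9726] v=[-0.7710 2.9450 -0.1740]
Step 3: x=[6.7724 8.8767 13.9509] v=[-1.1048 3.3217 -0.2168]

Answer: 6.7724 8.8767 13.9509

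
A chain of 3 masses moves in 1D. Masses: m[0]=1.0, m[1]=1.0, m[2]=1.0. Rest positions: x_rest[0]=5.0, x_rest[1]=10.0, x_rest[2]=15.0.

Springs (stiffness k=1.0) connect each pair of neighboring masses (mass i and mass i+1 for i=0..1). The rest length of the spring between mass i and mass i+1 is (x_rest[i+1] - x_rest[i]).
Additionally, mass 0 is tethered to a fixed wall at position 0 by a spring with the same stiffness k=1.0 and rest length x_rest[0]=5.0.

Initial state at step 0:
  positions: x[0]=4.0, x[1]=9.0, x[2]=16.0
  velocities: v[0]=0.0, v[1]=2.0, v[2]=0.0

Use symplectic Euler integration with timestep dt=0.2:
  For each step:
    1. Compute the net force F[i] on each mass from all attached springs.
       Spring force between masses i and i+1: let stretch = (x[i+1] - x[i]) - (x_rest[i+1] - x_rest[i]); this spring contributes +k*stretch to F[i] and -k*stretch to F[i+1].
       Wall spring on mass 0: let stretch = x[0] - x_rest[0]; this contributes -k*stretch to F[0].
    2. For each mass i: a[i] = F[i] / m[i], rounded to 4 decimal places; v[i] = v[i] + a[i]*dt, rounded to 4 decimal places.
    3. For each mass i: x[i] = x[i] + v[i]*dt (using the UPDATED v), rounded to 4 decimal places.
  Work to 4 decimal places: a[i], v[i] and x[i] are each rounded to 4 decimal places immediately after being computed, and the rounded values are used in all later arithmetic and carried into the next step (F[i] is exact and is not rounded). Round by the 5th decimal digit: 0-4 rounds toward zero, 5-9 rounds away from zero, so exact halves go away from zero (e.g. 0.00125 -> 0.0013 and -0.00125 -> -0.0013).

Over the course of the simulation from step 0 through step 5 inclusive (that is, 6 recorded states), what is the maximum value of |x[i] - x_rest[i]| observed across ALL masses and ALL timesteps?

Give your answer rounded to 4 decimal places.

Step 0: x=[4.0000 9.0000 16.0000] v=[0.0000 2.0000 0.0000]
Step 1: x=[4.0400 9.4800 15.9200] v=[0.2000 2.4000 -0.4000]
Step 2: x=[4.1360 10.0000 15.7824] v=[0.4800 2.6000 -0.6880]
Step 3: x=[4.3011 10.5167 15.6135] v=[0.8256 2.5837 -0.8445]
Step 4: x=[4.5428 10.9887 15.4407] v=[1.2085 2.3599 -0.8639]
Step 5: x=[4.8606 11.3809 15.2898] v=[1.5891 1.9611 -0.7543]
Max displacement = 1.3809

Answer: 1.3809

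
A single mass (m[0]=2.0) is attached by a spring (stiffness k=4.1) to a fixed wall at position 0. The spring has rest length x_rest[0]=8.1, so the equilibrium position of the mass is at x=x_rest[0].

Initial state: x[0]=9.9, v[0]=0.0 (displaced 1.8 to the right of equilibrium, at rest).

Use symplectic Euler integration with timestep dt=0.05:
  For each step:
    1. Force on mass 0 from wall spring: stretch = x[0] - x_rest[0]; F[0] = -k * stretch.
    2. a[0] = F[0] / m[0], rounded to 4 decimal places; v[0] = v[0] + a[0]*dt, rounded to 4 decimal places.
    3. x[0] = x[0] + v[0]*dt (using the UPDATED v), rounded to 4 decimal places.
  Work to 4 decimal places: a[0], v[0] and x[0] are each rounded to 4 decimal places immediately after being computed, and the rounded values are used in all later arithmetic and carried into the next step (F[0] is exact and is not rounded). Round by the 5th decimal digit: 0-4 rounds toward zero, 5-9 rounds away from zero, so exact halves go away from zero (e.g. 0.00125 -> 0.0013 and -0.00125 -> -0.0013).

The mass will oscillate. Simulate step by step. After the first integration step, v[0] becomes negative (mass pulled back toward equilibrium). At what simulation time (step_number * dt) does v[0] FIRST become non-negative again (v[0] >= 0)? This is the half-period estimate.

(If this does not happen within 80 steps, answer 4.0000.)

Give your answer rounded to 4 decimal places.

Answer: 2.2000

Derivation:
Step 0: x=[9.9000] v=[0.0000]
Step 1: x=[9.8908] v=[-0.1845]
Step 2: x=[9.8724] v=[-0.3681]
Step 3: x=[9.8449] v=[-0.5498]
Step 4: x=[9.8085] v=[-0.7287]
Step 5: x=[9.7633] v=[-0.9038]
Step 6: x=[9.7096] v=[-1.0743]
Step 7: x=[9.6476] v=[-1.2393]
Step 8: x=[9.5777] v=[-1.3979]
Step 9: x=[9.5002] v=[-1.5494]
Step 10: x=[9.4156] v=[-1.6929]
Step 11: x=[9.3242] v=[-1.8278]
Step 12: x=[9.2265] v=[-1.9533]
Step 13: x=[9.1231] v=[-2.0688]
Step 14: x=[9.0144] v=[-2.1737]
Step 15: x=[8.9010] v=[-2.2674]
Step 16: x=[8.7835] v=[-2.3495]
Step 17: x=[8.6625] v=[-2.4196]
Step 18: x=[8.5386] v=[-2.4773]
Step 19: x=[8.4125] v=[-2.5223]
Step 20: x=[8.2848] v=[-2.5543]
Step 21: x=[8.1561] v=[-2.5732]
Step 22: x=[8.0272] v=[-2.5790]
Step 23: x=[7.8986] v=[-2.5715]
Step 24: x=[7.7711] v=[-2.5509]
Step 25: x=[7.6452] v=[-2.5172]
Step 26: x=[7.5217] v=[-2.4706]
Step 27: x=[7.4011] v=[-2.4113]
Step 28: x=[7.2841] v=[-2.3397]
Step 29: x=[7.1713] v=[-2.2561]
Step 30: x=[7.0633] v=[-2.1609]
Step 31: x=[6.9606] v=[-2.0546]
Step 32: x=[6.8637] v=[-1.9378]
Step 33: x=[6.7731] v=[-1.8111]
Step 34: x=[6.6893] v=[-1.6751]
Step 35: x=[6.6128] v=[-1.5305]
Step 36: x=[6.5439] v=[-1.3781]
Step 37: x=[6.4830] v=[-1.2186]
Step 38: x=[6.4304] v=[-1.0529]
Step 39: x=[6.3863] v=[-0.8818]
Step 40: x=[6.3510] v=[-0.7061]
Step 41: x=[6.3247] v=[-0.5268]
Step 42: x=[6.3075] v=[-0.3448]
Step 43: x=[6.2994] v=[-0.1611]
Step 44: x=[6.3006] v=[0.0235]
First v>=0 after going negative at step 44, time=2.2000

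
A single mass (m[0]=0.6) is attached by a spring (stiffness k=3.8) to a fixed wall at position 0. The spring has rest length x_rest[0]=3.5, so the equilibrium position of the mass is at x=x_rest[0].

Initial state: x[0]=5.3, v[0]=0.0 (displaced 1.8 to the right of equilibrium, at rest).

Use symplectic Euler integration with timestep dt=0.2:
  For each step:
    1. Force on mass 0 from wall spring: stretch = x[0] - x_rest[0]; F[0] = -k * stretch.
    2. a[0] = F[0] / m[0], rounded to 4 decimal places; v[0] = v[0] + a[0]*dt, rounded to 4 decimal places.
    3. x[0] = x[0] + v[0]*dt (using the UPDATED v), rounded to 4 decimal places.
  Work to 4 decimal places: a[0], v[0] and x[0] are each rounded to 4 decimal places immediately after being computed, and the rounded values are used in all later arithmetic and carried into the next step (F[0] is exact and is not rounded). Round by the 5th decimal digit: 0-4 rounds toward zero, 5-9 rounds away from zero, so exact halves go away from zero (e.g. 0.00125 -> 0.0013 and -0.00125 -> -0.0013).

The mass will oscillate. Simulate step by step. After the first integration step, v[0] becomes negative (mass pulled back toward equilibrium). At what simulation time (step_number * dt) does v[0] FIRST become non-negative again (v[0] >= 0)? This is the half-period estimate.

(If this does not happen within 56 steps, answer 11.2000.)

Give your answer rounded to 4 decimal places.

Answer: 1.4000

Derivation:
Step 0: x=[5.3000] v=[0.0000]
Step 1: x=[4.8440] v=[-2.2800]
Step 2: x=[4.0475] v=[-3.9824]
Step 3: x=[3.1123] v=[-4.6759]
Step 4: x=[2.2753] v=[-4.1848]
Step 5: x=[1.7486] v=[-2.6335]
Step 6: x=[1.6656] v=[-0.4151]
Step 7: x=[2.0473] v=[1.9085]
First v>=0 after going negative at step 7, time=1.4000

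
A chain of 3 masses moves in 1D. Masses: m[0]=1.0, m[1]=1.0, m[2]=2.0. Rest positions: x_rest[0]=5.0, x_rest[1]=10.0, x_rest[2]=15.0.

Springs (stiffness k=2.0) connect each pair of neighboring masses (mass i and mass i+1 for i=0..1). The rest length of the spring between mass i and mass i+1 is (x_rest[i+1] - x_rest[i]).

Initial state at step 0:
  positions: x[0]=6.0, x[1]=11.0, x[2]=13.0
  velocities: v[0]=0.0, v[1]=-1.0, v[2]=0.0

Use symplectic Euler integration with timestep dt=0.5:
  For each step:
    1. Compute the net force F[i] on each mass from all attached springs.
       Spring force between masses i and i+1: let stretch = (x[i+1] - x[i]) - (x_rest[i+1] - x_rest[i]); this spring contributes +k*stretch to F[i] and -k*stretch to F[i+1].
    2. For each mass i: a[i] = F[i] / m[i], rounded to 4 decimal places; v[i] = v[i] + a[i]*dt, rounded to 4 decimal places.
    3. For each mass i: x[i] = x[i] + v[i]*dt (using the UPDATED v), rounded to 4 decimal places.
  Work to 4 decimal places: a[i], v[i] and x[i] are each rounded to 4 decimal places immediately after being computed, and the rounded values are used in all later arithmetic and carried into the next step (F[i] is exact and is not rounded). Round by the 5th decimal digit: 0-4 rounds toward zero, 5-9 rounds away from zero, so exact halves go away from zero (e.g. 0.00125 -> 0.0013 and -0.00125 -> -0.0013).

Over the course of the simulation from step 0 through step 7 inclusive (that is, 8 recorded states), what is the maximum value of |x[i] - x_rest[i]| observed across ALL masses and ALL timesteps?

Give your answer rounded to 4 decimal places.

Answer: 3.7656

Derivation:
Step 0: x=[6.0000 11.0000 13.0000] v=[0.0000 -1.0000 0.0000]
Step 1: x=[6.0000 9.0000 13.7500] v=[0.0000 -4.0000 1.5000]
Step 2: x=[5.0000 7.8750 14.5625] v=[-2.0000 -2.2500 1.6250]
Step 3: x=[2.9375 8.6563 14.9532] v=[-4.1250 1.5625 0.7813]
Step 4: x=[1.2344 9.7266 15.0197] v=[-3.4062 2.1406 0.1329]
Step 5: x=[1.2774 9.1974 15.0129] v=[0.0860 -1.0585 -0.0137]
Step 6: x=[2.7804 7.6159 14.8022] v=[3.0060 -3.1630 -0.4215]
Step 7: x=[4.2012 7.2098 14.0449] v=[2.8415 -0.8122 -1.5147]
Max displacement = 3.7656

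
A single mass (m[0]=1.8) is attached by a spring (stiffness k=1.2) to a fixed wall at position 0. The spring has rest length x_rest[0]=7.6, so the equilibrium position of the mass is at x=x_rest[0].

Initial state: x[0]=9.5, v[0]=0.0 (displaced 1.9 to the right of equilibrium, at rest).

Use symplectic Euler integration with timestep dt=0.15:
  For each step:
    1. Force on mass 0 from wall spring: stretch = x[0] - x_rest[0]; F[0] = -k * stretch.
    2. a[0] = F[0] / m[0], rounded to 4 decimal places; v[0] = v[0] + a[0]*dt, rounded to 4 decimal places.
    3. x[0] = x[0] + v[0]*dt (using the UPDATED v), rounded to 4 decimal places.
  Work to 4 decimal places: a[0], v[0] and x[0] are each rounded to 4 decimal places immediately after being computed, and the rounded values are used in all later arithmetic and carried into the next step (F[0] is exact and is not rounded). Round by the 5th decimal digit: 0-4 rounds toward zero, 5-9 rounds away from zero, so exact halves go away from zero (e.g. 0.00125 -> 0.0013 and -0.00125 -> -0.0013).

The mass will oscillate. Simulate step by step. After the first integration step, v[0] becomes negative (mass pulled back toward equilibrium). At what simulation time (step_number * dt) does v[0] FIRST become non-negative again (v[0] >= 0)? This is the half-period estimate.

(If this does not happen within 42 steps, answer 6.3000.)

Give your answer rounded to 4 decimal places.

Step 0: x=[9.5000] v=[0.0000]
Step 1: x=[9.4715] v=[-0.1900]
Step 2: x=[9.4149] v=[-0.3772]
Step 3: x=[9.3311] v=[-0.5587]
Step 4: x=[9.2213] v=[-0.7318]
Step 5: x=[9.0872] v=[-0.8939]
Step 6: x=[8.9308] v=[-1.0426]
Step 7: x=[8.7544] v=[-1.1757]
Step 8: x=[8.5607] v=[-1.2911]
Step 9: x=[8.3526] v=[-1.3872]
Step 10: x=[8.1332] v=[-1.4625]
Step 11: x=[7.9058] v=[-1.5158]
Step 12: x=[7.6738] v=[-1.5464]
Step 13: x=[7.4407] v=[-1.5538]
Step 14: x=[7.2100] v=[-1.5379]
Step 15: x=[6.9852] v=[-1.4989]
Step 16: x=[6.7696] v=[-1.4374]
Step 17: x=[6.5664] v=[-1.3544]
Step 18: x=[6.3788] v=[-1.2510]
Step 19: x=[6.2095] v=[-1.1289]
Step 20: x=[6.0610] v=[-0.9899]
Step 21: x=[5.9356] v=[-0.8360]
Step 22: x=[5.8352] v=[-0.6696]
Step 23: x=[5.7612] v=[-0.4931]
Step 24: x=[5.7148] v=[-0.3092]
Step 25: x=[5.6967] v=[-0.1207]
Step 26: x=[5.7071] v=[0.0696]
First v>=0 after going negative at step 26, time=3.9000

Answer: 3.9000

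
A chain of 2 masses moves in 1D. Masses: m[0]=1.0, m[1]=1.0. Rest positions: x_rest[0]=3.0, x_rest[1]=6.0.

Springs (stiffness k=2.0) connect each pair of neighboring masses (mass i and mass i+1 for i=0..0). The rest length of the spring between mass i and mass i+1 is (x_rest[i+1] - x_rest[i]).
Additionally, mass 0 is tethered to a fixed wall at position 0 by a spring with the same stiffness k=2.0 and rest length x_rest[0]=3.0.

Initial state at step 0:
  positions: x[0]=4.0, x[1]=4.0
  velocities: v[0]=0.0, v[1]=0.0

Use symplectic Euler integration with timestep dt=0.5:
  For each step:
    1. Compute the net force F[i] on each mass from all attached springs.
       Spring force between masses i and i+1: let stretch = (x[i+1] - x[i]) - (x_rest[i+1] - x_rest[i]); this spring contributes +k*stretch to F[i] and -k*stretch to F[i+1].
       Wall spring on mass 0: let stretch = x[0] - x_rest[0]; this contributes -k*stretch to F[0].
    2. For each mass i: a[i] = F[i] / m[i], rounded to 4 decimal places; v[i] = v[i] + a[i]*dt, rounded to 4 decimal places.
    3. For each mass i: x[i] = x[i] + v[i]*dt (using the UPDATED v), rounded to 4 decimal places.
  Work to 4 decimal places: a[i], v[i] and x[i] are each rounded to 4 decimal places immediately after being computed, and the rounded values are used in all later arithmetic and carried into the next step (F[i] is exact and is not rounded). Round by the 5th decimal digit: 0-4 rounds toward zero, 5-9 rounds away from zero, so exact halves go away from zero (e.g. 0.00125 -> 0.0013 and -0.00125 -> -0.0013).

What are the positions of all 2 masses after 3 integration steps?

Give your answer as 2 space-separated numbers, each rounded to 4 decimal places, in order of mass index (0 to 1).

Step 0: x=[4.0000 4.0000] v=[0.0000 0.0000]
Step 1: x=[2.0000 5.5000] v=[-4.0000 3.0000]
Step 2: x=[0.7500 6.7500] v=[-2.5000 2.5000]
Step 3: x=[2.1250 6.5000] v=[2.7500 -0.5000]

Answer: 2.1250 6.5000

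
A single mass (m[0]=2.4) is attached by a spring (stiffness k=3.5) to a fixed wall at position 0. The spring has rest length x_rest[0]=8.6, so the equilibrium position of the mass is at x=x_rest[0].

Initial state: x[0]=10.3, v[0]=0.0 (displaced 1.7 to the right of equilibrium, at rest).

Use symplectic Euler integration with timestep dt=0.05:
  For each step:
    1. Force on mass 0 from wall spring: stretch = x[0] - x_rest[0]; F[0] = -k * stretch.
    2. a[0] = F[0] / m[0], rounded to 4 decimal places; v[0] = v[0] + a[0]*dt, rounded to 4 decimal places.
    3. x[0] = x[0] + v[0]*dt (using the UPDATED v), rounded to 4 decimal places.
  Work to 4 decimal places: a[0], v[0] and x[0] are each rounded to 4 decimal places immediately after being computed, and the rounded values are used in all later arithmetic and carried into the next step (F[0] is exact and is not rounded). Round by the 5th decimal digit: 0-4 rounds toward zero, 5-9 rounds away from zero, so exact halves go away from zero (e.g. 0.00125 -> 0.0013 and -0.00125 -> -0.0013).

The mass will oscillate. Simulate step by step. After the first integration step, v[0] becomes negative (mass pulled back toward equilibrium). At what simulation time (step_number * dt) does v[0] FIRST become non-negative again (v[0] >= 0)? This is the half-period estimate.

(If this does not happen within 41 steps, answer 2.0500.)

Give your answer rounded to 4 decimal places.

Step 0: x=[10.3000] v=[0.0000]
Step 1: x=[10.2938] v=[-0.1240]
Step 2: x=[10.2814] v=[-0.2475]
Step 3: x=[10.2629] v=[-0.3701]
Step 4: x=[10.2383] v=[-0.4914]
Step 5: x=[10.2078] v=[-0.6109]
Step 6: x=[10.1714] v=[-0.7281]
Step 7: x=[10.1293] v=[-0.8427]
Step 8: x=[10.0816] v=[-0.9542]
Step 9: x=[10.0285] v=[-1.0622]
Step 10: x=[9.9702] v=[-1.1664]
Step 11: x=[9.9069] v=[-1.2663]
Step 12: x=[9.8388] v=[-1.3616]
Step 13: x=[9.7662] v=[-1.4519]
Step 14: x=[9.6894] v=[-1.5369]
Step 15: x=[9.6086] v=[-1.6163]
Step 16: x=[9.5241] v=[-1.6898]
Step 17: x=[9.4362] v=[-1.7572]
Step 18: x=[9.3453] v=[-1.8182]
Step 19: x=[9.2517] v=[-1.8725]
Step 20: x=[9.1557] v=[-1.9200]
Step 21: x=[9.0577] v=[-1.9605]
Step 22: x=[8.9580] v=[-1.9939]
Step 23: x=[8.8570] v=[-2.0200]
Step 24: x=[8.7551] v=[-2.0387]
Step 25: x=[8.6526] v=[-2.0500]
Step 26: x=[8.5499] v=[-2.0538]
Step 27: x=[8.4474] v=[-2.0501]
Step 28: x=[8.3455] v=[-2.0390]
Step 29: x=[8.2445] v=[-2.0204]
Step 30: x=[8.1448] v=[-1.9945]
Step 31: x=[8.0467] v=[-1.9613]
Step 32: x=[7.9507] v=[-1.9210]
Step 33: x=[7.8570] v=[-1.8737]
Step 34: x=[7.7660] v=[-1.8195]
Step 35: x=[7.6781] v=[-1.7587]
Step 36: x=[7.5935] v=[-1.6915]
Step 37: x=[7.5126] v=[-1.6181]
Step 38: x=[7.4357] v=[-1.5388]
Step 39: x=[7.3630] v=[-1.4539]
Step 40: x=[7.2948] v=[-1.3637]
Step 41: x=[7.2314] v=[-1.2685]
v[0] did not become non-negative within 41 steps; using fallback time=2.0500

Answer: 2.0500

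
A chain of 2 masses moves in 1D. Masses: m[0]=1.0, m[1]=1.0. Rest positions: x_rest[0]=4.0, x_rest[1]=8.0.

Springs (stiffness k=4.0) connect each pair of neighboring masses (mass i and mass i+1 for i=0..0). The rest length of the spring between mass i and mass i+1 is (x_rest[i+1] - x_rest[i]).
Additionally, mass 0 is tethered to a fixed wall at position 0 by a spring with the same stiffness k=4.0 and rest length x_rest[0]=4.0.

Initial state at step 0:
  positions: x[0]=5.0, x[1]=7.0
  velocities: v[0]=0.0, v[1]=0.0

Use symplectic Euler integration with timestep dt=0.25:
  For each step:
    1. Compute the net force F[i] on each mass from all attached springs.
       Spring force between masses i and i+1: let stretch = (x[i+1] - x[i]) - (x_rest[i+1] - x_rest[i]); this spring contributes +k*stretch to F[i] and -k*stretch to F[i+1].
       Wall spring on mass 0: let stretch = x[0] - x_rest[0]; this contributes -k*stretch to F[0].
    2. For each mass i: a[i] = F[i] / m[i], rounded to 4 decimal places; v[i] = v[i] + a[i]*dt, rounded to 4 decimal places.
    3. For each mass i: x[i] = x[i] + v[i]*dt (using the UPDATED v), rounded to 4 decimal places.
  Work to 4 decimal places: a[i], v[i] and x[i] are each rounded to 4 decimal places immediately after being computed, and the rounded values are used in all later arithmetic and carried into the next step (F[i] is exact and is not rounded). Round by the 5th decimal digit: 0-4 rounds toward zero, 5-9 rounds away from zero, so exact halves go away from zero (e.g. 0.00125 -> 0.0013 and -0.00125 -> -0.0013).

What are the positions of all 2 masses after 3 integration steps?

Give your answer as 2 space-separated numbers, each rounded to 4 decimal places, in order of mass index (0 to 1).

Step 0: x=[5.0000 7.0000] v=[0.0000 0.0000]
Step 1: x=[4.2500 7.5000] v=[-3.0000 2.0000]
Step 2: x=[3.2500 8.1875] v=[-4.0000 2.7500]
Step 3: x=[2.6719 8.6406] v=[-2.3125 1.8125]

Answer: 2.6719 8.6406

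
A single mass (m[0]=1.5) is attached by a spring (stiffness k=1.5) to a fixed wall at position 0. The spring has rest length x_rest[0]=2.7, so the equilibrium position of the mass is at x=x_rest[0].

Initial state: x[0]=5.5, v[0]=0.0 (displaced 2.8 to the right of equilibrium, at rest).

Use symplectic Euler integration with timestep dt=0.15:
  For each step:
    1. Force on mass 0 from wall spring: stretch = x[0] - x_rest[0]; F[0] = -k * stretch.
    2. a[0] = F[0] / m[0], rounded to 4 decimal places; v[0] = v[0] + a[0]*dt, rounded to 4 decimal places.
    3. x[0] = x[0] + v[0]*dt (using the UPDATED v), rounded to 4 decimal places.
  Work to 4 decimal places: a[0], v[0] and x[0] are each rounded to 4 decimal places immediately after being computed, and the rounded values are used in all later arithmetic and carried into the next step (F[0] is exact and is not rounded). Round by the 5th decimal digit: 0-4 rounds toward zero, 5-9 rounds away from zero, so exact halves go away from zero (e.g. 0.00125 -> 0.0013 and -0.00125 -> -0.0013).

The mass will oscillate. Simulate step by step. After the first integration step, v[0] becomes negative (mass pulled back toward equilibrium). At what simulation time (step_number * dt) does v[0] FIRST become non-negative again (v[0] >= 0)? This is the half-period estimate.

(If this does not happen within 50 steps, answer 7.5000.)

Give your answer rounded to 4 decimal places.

Answer: 3.1500

Derivation:
Step 0: x=[5.5000] v=[0.0000]
Step 1: x=[5.4370] v=[-0.4200]
Step 2: x=[5.3124] v=[-0.8306]
Step 3: x=[5.1290] v=[-1.2225]
Step 4: x=[4.8910] v=[-1.5869]
Step 5: x=[4.6037] v=[-1.9156]
Step 6: x=[4.2735] v=[-2.2012]
Step 7: x=[3.9079] v=[-2.4372]
Step 8: x=[3.5151] v=[-2.6184]
Step 9: x=[3.1040] v=[-2.7407]
Step 10: x=[2.6838] v=[-2.8013]
Step 11: x=[2.2640] v=[-2.7989]
Step 12: x=[1.8540] v=[-2.7335]
Step 13: x=[1.4630] v=[-2.6066]
Step 14: x=[1.0998] v=[-2.4211]
Step 15: x=[0.7726] v=[-2.1811]
Step 16: x=[0.4888] v=[-1.8920]
Step 17: x=[0.2548] v=[-1.5603]
Step 18: x=[0.0758] v=[-1.1935]
Step 19: x=[-0.0442] v=[-0.7999]
Step 20: x=[-0.1024] v=[-0.3883]
Step 21: x=[-0.0976] v=[0.0321]
First v>=0 after going negative at step 21, time=3.1500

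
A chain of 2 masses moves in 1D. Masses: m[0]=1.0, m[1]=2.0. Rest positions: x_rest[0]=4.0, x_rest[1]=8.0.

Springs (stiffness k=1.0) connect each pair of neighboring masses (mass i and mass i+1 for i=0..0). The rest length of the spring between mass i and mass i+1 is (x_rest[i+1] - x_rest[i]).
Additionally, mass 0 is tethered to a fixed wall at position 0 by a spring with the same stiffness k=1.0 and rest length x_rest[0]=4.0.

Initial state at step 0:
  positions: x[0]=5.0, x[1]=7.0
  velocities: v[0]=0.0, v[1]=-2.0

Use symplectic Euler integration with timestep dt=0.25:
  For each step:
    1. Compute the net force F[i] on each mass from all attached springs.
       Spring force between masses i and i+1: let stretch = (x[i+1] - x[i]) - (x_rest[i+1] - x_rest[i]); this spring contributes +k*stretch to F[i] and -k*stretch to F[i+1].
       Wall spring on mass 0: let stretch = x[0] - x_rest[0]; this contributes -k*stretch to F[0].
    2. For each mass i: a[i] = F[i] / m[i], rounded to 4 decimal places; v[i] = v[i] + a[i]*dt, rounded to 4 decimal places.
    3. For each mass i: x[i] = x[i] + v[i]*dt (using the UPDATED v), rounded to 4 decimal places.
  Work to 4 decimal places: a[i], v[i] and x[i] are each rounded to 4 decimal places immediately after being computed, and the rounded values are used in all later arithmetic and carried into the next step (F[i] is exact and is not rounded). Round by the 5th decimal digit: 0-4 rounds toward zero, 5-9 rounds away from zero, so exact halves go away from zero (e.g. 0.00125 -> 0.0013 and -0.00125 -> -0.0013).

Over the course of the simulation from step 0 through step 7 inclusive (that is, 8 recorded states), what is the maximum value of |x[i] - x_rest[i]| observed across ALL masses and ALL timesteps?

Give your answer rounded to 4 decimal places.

Step 0: x=[5.0000 7.0000] v=[0.0000 -2.0000]
Step 1: x=[4.8125 6.5625] v=[-0.7500 -1.7500]
Step 2: x=[4.4336 6.1953] v=[-1.5156 -1.4688]
Step 3: x=[3.8877 5.8981] v=[-2.1836 -1.1890]
Step 4: x=[3.2245 5.6630] v=[-2.6529 -0.9403]
Step 5: x=[2.5122 5.4767] v=[-2.8494 -0.7451]
Step 6: x=[1.8281 5.3228] v=[-2.7363 -0.6157]
Step 7: x=[1.2482 5.1847] v=[-2.3197 -0.5525]
Max displacement = 2.8153

Answer: 2.8153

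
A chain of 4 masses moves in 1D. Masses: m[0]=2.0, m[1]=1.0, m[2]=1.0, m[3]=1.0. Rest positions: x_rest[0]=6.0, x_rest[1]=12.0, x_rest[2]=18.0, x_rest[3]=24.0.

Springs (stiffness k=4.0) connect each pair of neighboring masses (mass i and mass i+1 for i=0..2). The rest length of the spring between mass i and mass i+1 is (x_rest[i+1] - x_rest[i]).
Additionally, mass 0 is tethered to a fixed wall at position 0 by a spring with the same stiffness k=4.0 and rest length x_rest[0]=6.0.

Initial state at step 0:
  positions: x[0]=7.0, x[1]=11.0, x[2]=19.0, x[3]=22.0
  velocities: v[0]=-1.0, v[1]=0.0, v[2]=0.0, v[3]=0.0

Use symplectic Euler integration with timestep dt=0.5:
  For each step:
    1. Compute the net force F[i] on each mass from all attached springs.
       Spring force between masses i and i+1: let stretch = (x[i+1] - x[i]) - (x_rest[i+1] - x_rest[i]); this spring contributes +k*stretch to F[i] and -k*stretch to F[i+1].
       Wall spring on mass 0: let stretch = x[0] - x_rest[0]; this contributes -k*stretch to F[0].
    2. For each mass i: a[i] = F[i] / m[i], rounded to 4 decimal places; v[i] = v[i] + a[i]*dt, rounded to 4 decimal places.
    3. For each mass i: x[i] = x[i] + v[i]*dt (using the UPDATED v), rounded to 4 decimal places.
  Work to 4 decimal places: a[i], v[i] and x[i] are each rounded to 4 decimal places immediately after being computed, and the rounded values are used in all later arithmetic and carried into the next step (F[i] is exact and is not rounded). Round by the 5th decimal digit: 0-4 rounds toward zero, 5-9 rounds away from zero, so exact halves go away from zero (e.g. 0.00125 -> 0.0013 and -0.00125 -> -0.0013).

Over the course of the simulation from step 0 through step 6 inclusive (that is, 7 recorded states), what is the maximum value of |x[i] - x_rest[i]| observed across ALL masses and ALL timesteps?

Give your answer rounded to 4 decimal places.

Answer: 4.0000

Derivation:
Step 0: x=[7.0000 11.0000 19.0000 22.0000] v=[-1.0000 0.0000 0.0000 0.0000]
Step 1: x=[5.0000 15.0000 14.0000 25.0000] v=[-4.0000 8.0000 -10.0000 6.0000]
Step 2: x=[5.5000 8.0000 21.0000 23.0000] v=[1.0000 -14.0000 14.0000 -4.0000]
Step 3: x=[4.5000 11.5000 17.0000 25.0000] v=[-2.0000 7.0000 -8.0000 4.0000]
Step 4: x=[4.7500 13.5000 15.5000 25.0000] v=[0.5000 4.0000 -3.0000 0.0000]
Step 5: x=[7.0000 8.7500 21.5000 21.5000] v=[4.5000 -9.5000 12.0000 -7.0000]
Step 6: x=[6.6250 15.0000 14.7500 24.0000] v=[-0.7500 12.5000 -13.5000 5.0000]
Max displacement = 4.0000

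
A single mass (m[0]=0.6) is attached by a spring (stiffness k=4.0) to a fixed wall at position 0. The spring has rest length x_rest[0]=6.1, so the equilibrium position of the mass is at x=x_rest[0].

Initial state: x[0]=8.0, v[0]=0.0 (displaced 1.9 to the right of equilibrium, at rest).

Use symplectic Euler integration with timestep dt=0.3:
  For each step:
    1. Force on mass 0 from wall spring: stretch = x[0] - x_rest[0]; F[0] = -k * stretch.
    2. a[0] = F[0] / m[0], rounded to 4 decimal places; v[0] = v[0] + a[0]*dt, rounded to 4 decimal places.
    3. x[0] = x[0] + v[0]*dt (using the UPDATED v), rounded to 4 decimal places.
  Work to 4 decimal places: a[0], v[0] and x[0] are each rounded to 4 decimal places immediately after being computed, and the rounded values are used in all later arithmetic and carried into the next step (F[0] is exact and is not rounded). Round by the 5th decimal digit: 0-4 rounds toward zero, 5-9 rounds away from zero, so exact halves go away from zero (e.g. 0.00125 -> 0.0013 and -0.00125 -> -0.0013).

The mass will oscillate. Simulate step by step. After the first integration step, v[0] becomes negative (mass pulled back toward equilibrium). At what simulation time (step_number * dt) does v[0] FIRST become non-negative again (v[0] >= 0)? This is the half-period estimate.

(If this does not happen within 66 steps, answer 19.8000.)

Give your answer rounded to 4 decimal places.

Answer: 1.2000

Derivation:
Step 0: x=[8.0000] v=[0.0000]
Step 1: x=[6.8600] v=[-3.8000]
Step 2: x=[5.2640] v=[-5.3200]
Step 3: x=[4.1696] v=[-3.6480]
Step 4: x=[4.2334] v=[0.2128]
First v>=0 after going negative at step 4, time=1.2000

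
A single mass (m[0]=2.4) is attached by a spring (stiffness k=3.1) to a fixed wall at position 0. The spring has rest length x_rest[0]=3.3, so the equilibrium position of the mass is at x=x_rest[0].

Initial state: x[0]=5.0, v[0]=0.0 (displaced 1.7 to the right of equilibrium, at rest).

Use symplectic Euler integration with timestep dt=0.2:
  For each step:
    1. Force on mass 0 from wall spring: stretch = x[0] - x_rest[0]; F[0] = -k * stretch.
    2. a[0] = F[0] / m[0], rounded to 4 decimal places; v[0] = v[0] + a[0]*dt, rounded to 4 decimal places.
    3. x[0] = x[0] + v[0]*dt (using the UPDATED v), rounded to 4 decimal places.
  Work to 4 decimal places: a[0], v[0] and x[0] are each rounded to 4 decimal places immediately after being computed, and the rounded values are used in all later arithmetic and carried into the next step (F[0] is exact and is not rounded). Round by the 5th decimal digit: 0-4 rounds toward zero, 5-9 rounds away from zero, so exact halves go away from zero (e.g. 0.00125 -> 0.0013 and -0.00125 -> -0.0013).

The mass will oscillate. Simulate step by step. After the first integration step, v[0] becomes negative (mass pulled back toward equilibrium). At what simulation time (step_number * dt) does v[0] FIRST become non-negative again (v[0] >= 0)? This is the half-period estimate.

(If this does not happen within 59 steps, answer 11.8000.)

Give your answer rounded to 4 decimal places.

Step 0: x=[5.0000] v=[0.0000]
Step 1: x=[4.9122] v=[-0.4392]
Step 2: x=[4.7411] v=[-0.8557]
Step 3: x=[4.4955] v=[-1.2280]
Step 4: x=[4.1881] v=[-1.5368]
Step 5: x=[3.8349] v=[-1.7662]
Step 6: x=[3.4540] v=[-1.9044]
Step 7: x=[3.0652] v=[-1.9442]
Step 8: x=[2.6885] v=[-1.8835]
Step 9: x=[2.3434] v=[-1.7255]
Step 10: x=[2.0477] v=[-1.4784]
Step 11: x=[1.8167] v=[-1.1549]
Step 12: x=[1.6624] v=[-0.7717]
Step 13: x=[1.5927] v=[-0.3487]
Step 14: x=[1.6112] v=[0.0924]
First v>=0 after going negative at step 14, time=2.8000

Answer: 2.8000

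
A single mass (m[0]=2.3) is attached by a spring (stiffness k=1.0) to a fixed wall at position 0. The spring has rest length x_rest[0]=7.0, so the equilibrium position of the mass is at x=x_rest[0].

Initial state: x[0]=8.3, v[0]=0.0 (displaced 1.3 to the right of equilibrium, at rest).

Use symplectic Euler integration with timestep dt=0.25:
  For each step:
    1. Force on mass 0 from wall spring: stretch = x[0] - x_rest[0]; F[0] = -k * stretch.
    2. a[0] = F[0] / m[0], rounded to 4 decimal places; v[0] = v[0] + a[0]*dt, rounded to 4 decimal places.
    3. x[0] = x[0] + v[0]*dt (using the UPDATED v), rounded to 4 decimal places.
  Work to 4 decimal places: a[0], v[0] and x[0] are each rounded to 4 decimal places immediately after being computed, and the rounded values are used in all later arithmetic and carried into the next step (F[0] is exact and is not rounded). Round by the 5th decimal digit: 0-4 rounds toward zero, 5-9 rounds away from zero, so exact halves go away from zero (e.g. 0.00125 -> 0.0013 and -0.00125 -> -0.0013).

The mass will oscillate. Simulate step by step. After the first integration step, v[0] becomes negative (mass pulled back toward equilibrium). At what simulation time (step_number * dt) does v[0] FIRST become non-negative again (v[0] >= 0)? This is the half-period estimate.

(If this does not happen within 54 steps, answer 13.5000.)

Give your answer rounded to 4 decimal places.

Step 0: x=[8.3000] v=[0.0000]
Step 1: x=[8.2647] v=[-0.1413]
Step 2: x=[8.1950] v=[-0.2788]
Step 3: x=[8.0928] v=[-0.4087]
Step 4: x=[7.9609] v=[-0.5275]
Step 5: x=[7.8029] v=[-0.6320]
Step 6: x=[7.6231] v=[-0.7193]
Step 7: x=[7.4264] v=[-0.7870]
Step 8: x=[7.2181] v=[-0.8334]
Step 9: x=[7.0038] v=[-0.8571]
Step 10: x=[6.7894] v=[-0.8575]
Step 11: x=[6.5808] v=[-0.8346]
Step 12: x=[6.3836] v=[-0.7890]
Step 13: x=[6.2031] v=[-0.7220]
Step 14: x=[6.0443] v=[-0.6354]
Step 15: x=[5.9114] v=[-0.5315]
Step 16: x=[5.8081] v=[-0.4132]
Step 17: x=[5.7372] v=[-0.2837]
Step 18: x=[5.7006] v=[-0.1465]
Step 19: x=[5.6993] v=[-0.0053]
Step 20: x=[5.7333] v=[0.1361]
First v>=0 after going negative at step 20, time=5.0000

Answer: 5.0000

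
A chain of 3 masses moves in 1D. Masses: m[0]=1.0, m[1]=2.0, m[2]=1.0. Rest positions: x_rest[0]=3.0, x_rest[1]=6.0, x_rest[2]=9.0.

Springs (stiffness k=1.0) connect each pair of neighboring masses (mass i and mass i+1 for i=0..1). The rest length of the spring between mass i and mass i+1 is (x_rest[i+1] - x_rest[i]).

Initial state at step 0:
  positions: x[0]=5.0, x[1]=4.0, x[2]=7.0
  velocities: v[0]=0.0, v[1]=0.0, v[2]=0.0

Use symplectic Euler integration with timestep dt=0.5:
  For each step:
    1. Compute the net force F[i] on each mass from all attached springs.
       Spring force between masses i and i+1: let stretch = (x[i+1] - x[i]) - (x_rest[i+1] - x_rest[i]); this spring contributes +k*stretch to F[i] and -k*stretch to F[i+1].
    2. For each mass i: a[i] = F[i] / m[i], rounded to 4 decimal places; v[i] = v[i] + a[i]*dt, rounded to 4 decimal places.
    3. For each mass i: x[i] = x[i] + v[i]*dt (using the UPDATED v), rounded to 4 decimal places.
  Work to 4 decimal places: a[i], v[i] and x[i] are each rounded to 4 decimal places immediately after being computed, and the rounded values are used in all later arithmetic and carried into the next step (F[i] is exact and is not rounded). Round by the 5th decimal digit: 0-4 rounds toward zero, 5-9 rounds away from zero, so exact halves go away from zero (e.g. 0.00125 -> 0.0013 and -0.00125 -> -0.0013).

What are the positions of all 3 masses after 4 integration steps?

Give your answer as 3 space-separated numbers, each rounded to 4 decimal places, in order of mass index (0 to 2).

Answer: -0.3984 6.0625 8.2735

Derivation:
Step 0: x=[5.0000 4.0000 7.0000] v=[0.0000 0.0000 0.0000]
Step 1: x=[4.0000 4.5000 7.0000] v=[-2.0000 1.0000 0.0000]
Step 2: x=[2.3750 5.2500 7.1250] v=[-3.2500 1.5000 0.2500]
Step 3: x=[0.7188 5.8750 7.5313] v=[-3.3125 1.2500 0.8125]
Step 4: x=[-0.3984 6.0625 8.2735] v=[-2.2344 0.3750 1.4844]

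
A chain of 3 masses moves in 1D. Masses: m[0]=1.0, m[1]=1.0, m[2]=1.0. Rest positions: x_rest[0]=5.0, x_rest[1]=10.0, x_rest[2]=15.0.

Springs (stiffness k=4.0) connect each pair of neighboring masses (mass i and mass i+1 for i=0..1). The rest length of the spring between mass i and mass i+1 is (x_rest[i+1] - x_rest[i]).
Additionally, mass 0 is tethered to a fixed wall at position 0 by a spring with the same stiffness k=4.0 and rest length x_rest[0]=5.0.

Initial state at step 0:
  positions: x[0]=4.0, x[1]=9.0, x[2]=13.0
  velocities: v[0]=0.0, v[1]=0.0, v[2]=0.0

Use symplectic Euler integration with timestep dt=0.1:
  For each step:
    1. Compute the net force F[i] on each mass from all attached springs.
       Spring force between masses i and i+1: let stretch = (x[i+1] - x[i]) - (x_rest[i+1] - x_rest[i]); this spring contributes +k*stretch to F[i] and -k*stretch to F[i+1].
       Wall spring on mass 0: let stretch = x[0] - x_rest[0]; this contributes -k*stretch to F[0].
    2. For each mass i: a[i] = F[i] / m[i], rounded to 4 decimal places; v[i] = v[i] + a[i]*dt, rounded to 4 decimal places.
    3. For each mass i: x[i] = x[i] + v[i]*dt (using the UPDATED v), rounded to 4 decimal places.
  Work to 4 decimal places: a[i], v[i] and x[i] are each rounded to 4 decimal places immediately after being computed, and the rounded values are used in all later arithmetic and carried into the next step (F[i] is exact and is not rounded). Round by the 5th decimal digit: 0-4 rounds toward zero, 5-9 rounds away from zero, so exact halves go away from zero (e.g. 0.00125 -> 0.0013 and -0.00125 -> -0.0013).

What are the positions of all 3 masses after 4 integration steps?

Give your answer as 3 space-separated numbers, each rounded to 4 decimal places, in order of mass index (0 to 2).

Step 0: x=[4.0000 9.0000 13.0000] v=[0.0000 0.0000 0.0000]
Step 1: x=[4.0400 8.9600 13.0400] v=[0.4000 -0.4000 0.4000]
Step 2: x=[4.1152 8.8864 13.1168] v=[0.7520 -0.7360 0.7680]
Step 3: x=[4.2166 8.7912 13.2244] v=[1.0144 -0.9523 1.0758]
Step 4: x=[4.3324 8.6903 13.3547] v=[1.1576 -1.0089 1.3025]

Answer: 4.3324 8.6903 13.3547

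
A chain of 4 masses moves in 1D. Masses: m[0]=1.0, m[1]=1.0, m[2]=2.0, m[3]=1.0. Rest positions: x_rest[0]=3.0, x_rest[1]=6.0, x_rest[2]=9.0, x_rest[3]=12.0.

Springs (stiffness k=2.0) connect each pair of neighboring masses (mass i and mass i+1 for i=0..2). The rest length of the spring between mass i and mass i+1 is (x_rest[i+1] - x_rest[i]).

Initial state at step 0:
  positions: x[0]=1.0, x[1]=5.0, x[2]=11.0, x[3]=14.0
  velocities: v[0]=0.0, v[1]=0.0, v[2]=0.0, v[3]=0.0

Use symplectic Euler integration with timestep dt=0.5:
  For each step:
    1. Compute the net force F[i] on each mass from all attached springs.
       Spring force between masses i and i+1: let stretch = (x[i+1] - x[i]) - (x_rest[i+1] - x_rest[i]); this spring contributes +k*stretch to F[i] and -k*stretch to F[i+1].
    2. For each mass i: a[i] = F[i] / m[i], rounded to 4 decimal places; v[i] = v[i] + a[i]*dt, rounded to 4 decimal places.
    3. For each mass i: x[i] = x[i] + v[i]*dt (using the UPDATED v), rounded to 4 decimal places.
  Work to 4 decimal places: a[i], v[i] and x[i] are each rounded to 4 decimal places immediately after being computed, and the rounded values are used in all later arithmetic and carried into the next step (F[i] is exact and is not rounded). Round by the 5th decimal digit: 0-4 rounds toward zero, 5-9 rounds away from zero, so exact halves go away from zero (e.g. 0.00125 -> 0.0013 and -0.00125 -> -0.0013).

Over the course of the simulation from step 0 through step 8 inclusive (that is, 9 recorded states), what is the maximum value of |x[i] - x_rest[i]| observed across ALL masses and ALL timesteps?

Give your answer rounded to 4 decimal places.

Step 0: x=[1.0000 5.0000 11.0000 14.0000] v=[0.0000 0.0000 0.0000 0.0000]
Step 1: x=[1.5000 6.0000 10.2500 14.0000] v=[1.0000 2.0000 -1.5000 0.0000]
Step 2: x=[2.7500 6.8750 9.3750 13.6250] v=[2.5000 1.7500 -1.7500 -0.7500]
Step 3: x=[4.5625 6.9375 8.9375 12.6250] v=[3.6250 0.1250 -0.8750 -2.0000]
Step 4: x=[6.0625 6.8125 8.9219 11.2813] v=[3.0000 -0.2500 -0.0313 -2.6875]
Step 5: x=[6.4375 7.3672 8.9688 10.2579] v=[0.7500 1.1094 0.0937 -2.0469]
Step 6: x=[5.7774 8.2579 8.9375 10.0899] v=[-1.3203 1.7813 -0.0626 -0.3360]
Step 7: x=[4.8575 8.2481 9.0244 10.8457] v=[-1.8398 -0.0196 0.1738 1.5116]
Step 8: x=[4.1329 6.9312 9.3726 12.1909] v=[-1.4492 -2.6339 0.6963 2.6903]
Max displacement = 3.4375

Answer: 3.4375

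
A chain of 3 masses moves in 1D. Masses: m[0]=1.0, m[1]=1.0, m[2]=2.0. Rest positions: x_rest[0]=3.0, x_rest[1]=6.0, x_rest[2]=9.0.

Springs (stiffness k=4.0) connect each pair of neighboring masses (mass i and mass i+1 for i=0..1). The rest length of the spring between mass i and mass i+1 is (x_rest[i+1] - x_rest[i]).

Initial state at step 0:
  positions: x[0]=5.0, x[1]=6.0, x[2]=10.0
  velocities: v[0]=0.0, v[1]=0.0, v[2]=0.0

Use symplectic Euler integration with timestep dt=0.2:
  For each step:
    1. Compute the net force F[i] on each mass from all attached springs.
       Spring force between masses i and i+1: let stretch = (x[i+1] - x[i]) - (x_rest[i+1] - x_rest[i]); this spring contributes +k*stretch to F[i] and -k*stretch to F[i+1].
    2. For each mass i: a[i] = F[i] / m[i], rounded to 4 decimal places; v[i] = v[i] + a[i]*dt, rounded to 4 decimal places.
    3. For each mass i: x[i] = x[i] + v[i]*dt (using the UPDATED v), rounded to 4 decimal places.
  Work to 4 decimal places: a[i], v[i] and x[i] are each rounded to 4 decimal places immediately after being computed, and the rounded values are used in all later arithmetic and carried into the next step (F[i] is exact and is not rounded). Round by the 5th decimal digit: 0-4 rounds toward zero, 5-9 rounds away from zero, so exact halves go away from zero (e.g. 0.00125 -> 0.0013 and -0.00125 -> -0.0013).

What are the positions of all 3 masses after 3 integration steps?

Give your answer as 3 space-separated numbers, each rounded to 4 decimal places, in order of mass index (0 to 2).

Answer: 3.6647 7.8893 9.7230

Derivation:
Step 0: x=[5.0000 6.0000 10.0000] v=[0.0000 0.0000 0.0000]
Step 1: x=[4.6800 6.4800 9.9200] v=[-1.6000 2.4000 -0.4000]
Step 2: x=[4.1680 7.2224 9.8048] v=[-2.5600 3.7120 -0.5760]
Step 3: x=[3.6647 7.8893 9.7230] v=[-2.5165 3.3344 -0.4090]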